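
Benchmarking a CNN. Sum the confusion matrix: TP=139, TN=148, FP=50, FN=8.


Total = TP + TN + FP + FN
= 139 + 148 + 50 + 8
= 345
(Predicted positive: 189, predicted negative: 156)

345


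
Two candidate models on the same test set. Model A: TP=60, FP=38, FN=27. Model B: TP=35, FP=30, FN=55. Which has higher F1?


Model A: P=60/98=0.6122, R=60/87=0.6897, F1=2PR/(P+R)=2TP/(2TP+FP+FN)=120/185=0.6486
Model B: P=35/65=0.5385, R=35/90=0.3889, F1=2PR/(P+R)=2TP/(2TP+FP+FN)=70/155=0.4516
0.6486 > 0.4516 → Model A

Model A


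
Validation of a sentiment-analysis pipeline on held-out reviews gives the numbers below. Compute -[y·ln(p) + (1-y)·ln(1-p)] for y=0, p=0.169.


BCE = -[y·ln(p) + (1-y)·ln(1-p)]
= -0 - 1·ln(1-0.169)
= -ln(0.831) = 0.1851

0.1851


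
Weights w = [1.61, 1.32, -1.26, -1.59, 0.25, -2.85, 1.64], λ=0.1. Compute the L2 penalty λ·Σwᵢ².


‖w‖₂² = (1.61)² + (1.32)² + (-1.26)² + (-1.59)² + (0.25)² + (-2.85)² + (1.64)²
     = 2.5921 + 1.7424 + 1.5876 + 2.5281 + 0.0625 + 8.1225 + 2.6896
     = 19.3248
λ·‖w‖₂² = 0.1·19.3248 = 1.93248

1.93248


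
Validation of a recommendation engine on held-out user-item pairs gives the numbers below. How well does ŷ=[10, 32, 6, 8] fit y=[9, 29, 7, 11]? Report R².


ȳ = 14
SS_res = Σ(y-ŷ)² = 20
SS_tot = Σ(y-ȳ)² = 308
R² = 1 - SS_res/SS_tot = 1 - 0.0649 = 0.9351

0.9351


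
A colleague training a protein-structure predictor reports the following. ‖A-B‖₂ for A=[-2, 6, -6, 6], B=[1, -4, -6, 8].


d = √((-2-1)² + (6+ 4)² + (-6+ 6)² + (6-8)²)
  = √(9 + 100 + 0 + 4)
  = √113 = 10.6301

10.6301


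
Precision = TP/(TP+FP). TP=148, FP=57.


Precision = TP/(TP+FP)
= 148/(148+57)
= 148/205 = 72.2%

72.2%


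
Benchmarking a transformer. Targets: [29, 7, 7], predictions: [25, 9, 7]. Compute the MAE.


Absolute errors: |29-25|=4, |7-9|=2, |7-7|=0
Sum = 6
MAE = 6/3 = 2

2


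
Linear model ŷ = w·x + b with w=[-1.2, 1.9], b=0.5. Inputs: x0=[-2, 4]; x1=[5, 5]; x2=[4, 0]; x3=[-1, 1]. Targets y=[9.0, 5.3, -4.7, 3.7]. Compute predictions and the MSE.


ŷ0 = (-1.2)·(-2) + (1.9)·(4) + 0.5 = 10.5
ŷ1 = (-1.2)·(5) + (1.9)·(5) + 0.5 = 4.0
ŷ2 = (-1.2)·(4) + (1.9)·(0) + 0.5 = -4.3
ŷ3 = (-1.2)·(-1) + (1.9)·(1) + 0.5 = 3.6
errors² = [2.25, 1.69, 0.16, 0.01]
MSE = 4.1100/4 = 1.0275

1.0275


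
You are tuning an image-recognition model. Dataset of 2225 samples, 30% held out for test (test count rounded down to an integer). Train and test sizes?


Test = ⌊2225·30/100⌋ = 667
Train = 2225 - 667 = 1558

Train: 1558, Test: 667


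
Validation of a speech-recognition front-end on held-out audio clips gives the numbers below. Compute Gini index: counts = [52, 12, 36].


Probabilities: [52/100, 12/100, 36/100] ≈ [0.52, 0.12, 0.36]
Σpᵢ² = (2704 + 144 + 1296)/100² = 4144/10000
Gini = 1 - Σpᵢ² = 1 - 4144/10000 = 0.5856

0.5856


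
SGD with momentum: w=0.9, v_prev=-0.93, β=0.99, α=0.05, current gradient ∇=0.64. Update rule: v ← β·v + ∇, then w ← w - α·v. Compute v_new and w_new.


v_new = 0.99·-0.93 + 0.64 = -0.9207 + 0.64 = -0.2807
w_new = 0.9 - 0.05·-0.2807 = 0.9 + 0.014035 = 0.914035

v_new=-0.2807, w_new=0.914035


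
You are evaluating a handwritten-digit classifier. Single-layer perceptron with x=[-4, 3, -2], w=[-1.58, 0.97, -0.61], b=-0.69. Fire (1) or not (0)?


z = (-4)·(-1.58) + (3)·(0.97) + (-2)·(-0.61) - 0.69
  = 9.76
step(z) = 1 (z≥0)

1


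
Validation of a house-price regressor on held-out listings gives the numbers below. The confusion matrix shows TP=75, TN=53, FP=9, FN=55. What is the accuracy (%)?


Accuracy = (TP+TN)/(TP+TN+FP+FN)
= (75+53)/(192)
= 128/192 = 66.67%

66.67%


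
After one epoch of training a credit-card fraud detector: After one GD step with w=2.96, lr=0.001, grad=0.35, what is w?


w_new = w - α·∇
= 2.96 - 0.001·0.35
= 2.96 - 0.00035
= 2.95965

2.95965


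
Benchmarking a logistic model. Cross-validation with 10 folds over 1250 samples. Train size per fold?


Fold size = 1250/10 = 125
Training per fold = 1250 - 125 = 1125

1125


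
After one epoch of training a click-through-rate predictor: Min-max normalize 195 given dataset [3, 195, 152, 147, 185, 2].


min=2, max=195
(195-2)/(195-2) = 193/193 = 1.0

1.0


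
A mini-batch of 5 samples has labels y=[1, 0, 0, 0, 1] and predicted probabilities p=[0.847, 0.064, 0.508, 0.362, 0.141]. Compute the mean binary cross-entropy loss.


L[0] = -ln(0.847) = 0.1661
L[1] = -ln(1-0.064) = -ln(0.936) = 0.0661
L[2] = -ln(1-0.508) = -ln(0.492) = 0.7093
L[3] = -ln(1-0.362) = -ln(0.638) = 0.4494
L[4] = -ln(0.141) = 1.959
mean = (0.1661 + 0.0661 + 0.7093 + 0.4494 + 1.959)/5 = 0.67

0.67


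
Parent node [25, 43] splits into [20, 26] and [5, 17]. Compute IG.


Parent = [25, 43], H_parent = 0.9488
H_left = 0.9877 (n=46), H_right = 0.7732 (n=22)
H_children = (46/68)·0.9877 + (22/68)·0.7732 = 0.9183
IG = 0.9488 - 0.9183 = 0.0305

0.0305


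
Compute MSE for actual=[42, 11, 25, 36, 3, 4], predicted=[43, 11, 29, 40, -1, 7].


Squared errors: (42-43)²=1, (11-11)²=0, (25-29)²=16, (36-40)²=16, (3+ 1)²=16, (4-7)²=9
Sum = 58
MSE = 58/6 = 29/3

29/3


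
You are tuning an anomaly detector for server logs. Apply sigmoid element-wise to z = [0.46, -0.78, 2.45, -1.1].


σ(0.46) = 1/(1+e^-0.46) = 0.613
σ(-0.78) = 1/(1+e^0.78) = 0.3143
σ(2.45) = 1/(1+e^-2.45) = 0.9206
σ(-1.1) = 1/(1+e^1.1) = 0.2497
result = [0.613, 0.3143, 0.9206, 0.2497]

[0.613, 0.3143, 0.9206, 0.2497]


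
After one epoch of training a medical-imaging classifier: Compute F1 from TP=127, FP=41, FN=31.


Precision = 127/168 = 0.756
Recall = 127/158 = 0.8038
F1 = 2·P·R/(P+R) = 2·TP/(2·TP+FP+FN) = 254/(254+41+31) = 254/326 = 0.7791

0.7791


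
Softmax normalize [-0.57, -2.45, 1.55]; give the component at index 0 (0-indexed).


Exponentials: e^-0.57=0.5655, e^-2.45=0.0863, e^1.55=4.7115
Sum = 5.3633
Softmax = [0.1054, 0.0161, 0.8785]
p[0] = 0.5655/5.3633 = 0.1054

0.1054


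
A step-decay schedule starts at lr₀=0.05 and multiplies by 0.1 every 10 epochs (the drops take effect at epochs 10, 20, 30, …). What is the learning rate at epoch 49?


n_drops = ⌊49/10⌋ = 4
lr = 0.05·0.1^4 = 0.05·0.0001 = 0.000005

0.000005


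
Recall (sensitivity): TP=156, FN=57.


Recall = TP/(TP+FN)
= 156/(156+57)
= 156/213 = 73.24%

73.24%


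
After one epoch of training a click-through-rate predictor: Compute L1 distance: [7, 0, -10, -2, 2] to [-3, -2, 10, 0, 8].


d = |7+ 3| + |0+ 2| + |-10-10| + |-2-0| + |2-8|
  = 10 + 2 + 20 + 2 + 6
  = 40

40


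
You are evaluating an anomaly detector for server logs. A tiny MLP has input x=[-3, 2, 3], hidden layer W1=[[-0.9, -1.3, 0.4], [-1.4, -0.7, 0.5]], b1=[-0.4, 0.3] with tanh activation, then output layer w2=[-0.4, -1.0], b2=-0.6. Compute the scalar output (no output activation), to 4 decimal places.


z1[0] = (-0.9)·(-3) + (-1.3)·(2) + (0.4)·(3) - 0.4 = 0.9
z1[1] = (-1.4)·(-3) + (-0.7)·(2) + (0.5)·(3) + 0.3 = 4.6
h = tanh(z1) = [0.7163, 0.9998]
output = (-0.4)·(0.7163) + (-1.0)·(0.9998) - 0.6 = -1.8863

-1.8863


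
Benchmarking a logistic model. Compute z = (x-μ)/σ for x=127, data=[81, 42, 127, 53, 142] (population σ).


μ = 89, σ = 39.5525
z = (127 - 89)/39.5525 = 0.9607

0.9607


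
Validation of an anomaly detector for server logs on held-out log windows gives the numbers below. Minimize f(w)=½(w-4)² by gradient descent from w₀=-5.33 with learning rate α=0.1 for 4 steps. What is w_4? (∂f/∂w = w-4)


step 1: grad = -5.33-4 = -9.33; w = -5.33 - 0.1·(-9.33) = -4.397
step 2: grad = -4.397-4 = -8.397; w = -4.397 - 0.1·(-8.397) = -3.5573
step 3: grad = -3.5573-4 = -7.5573; w = -3.5573 - 0.1·(-7.5573) = -2.80157
step 4: grad = -2.80157-4 = -6.80157; w = -2.80157 - 0.1·(-6.80157) = -2.121413

-2.121413


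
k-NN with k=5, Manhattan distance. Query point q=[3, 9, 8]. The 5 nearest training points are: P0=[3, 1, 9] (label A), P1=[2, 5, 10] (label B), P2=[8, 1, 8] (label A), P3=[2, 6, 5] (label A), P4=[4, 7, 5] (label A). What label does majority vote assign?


d(q,P0) = 9  (label A)
d(q,P1) = 7  (label B)
d(q,P2) = 13  (label A)
d(q,P3) = 7  (label A)
d(q,P4) = 6  (label A)
Votes: A=4, B=1
Majority → A

A


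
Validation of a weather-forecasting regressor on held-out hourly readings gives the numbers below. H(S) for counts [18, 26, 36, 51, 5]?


Probabilities: [18/136, 26/136, 36/136, 51/136, 5/136] ≈ [0.1324, 0.1912, 0.2647, 0.375, 0.0368]
H = -((18/136)·log₂(18/136) + (26/136)·log₂(26/136) + (36/136)·log₂(36/136) + (51/136)·log₂(51/136) + (5/136)·log₂(5/136))
  = 2.0559 bits

2.0559 bits


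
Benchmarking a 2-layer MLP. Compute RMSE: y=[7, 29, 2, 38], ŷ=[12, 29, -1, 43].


MSE = 59/4 = 14.75
RMSE = √(59/4) = 3.8406

3.8406


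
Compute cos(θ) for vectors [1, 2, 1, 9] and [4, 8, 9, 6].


A·B = 1·4 + 2·8 + 1·9 + 9·6 = 83
‖A‖ = √87 = 9.3274, ‖B‖ = √197 = 14.0357
cos = 83/(√87·√197) = 83/√17139 = 0.634

0.634


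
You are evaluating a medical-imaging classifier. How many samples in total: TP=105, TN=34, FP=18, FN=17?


Total = TP + TN + FP + FN
= 105 + 34 + 18 + 17
= 174
(Predicted positive: 123, predicted negative: 51)

174


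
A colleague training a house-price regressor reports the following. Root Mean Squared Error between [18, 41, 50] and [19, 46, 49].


MSE = 27/3 = 9
RMSE = √(27/3) = 3.0

3.0


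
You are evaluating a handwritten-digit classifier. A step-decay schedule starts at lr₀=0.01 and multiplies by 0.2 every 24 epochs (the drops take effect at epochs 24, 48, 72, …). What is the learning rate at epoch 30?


n_drops = ⌊30/24⌋ = 1
lr = 0.01·0.2^1 = 0.01·0.2 = 0.002

0.002


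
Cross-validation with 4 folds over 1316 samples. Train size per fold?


Fold size = 1316/4 = 329
Training per fold = 1316 - 329 = 987

987


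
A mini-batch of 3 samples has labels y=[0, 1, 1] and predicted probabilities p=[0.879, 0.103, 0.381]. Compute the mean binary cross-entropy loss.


L[0] = -ln(1-0.879) = -ln(0.121) = 2.112
L[1] = -ln(0.103) = 2.273
L[2] = -ln(0.381) = 0.965
mean = (2.112 + 2.273 + 0.965)/3 = 1.7833

1.7833


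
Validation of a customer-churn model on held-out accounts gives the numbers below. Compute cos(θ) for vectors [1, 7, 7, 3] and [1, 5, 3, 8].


A·B = 1·1 + 7·5 + 7·3 + 3·8 = 81
‖A‖ = √108 = 10.3923, ‖B‖ = √99 = 9.9499
cos = 81/(√108·√99) = 81/√10692 = 0.7833

0.7833


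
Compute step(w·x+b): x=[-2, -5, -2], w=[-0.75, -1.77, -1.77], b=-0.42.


z = (-2)·(-0.75) + (-5)·(-1.77) + (-2)·(-1.77) - 0.42
  = 13.47
step(z) = 1 (z≥0)

1


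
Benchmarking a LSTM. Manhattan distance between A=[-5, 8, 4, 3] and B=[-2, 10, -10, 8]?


d = |-5+ 2| + |8-10| + |4+ 10| + |3-8|
  = 3 + 2 + 14 + 5
  = 24

24


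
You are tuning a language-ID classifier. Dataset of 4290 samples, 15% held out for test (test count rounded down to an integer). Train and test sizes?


Test = ⌊4290·15/100⌋ = 643
Train = 4290 - 643 = 3647

Train: 3647, Test: 643


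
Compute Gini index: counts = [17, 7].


Probabilities: [17/24, 7/24] ≈ [0.7083, 0.2917]
Σpᵢ² = (289 + 49)/24² = 338/576
Gini = 1 - Σpᵢ² = 1 - 338/576 = 0.4132

0.4132


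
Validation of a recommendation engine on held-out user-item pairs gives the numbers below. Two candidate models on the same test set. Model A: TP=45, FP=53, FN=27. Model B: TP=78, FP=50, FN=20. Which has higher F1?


Model A: P=45/98=0.4592, R=45/72=0.625, F1=2PR/(P+R)=2TP/(2TP+FP+FN)=90/170=0.5294
Model B: P=78/128=0.6094, R=78/98=0.7959, F1=2PR/(P+R)=2TP/(2TP+FP+FN)=156/226=0.6903
0.5294 < 0.6903 → Model B

Model B


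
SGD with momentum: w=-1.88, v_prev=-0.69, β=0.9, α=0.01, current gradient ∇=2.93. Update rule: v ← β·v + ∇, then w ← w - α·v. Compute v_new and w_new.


v_new = 0.9·-0.69 + 2.93 = -0.621 + 2.93 = 2.309
w_new = -1.88 - 0.01·2.309 = -1.88 - 0.02309 = -1.90309

v_new=2.309, w_new=-1.90309


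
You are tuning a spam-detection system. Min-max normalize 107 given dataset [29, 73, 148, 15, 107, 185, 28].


min=15, max=185
(107-15)/(185-15) = 92/170 = 0.5412

0.5412


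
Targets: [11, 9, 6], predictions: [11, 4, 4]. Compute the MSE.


Squared errors: (11-11)²=0, (9-4)²=25, (6-4)²=4
Sum = 29
MSE = 29/3 = 29/3

29/3


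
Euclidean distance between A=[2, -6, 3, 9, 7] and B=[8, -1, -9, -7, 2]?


d = √((2-8)² + (-6+ 1)² + (3+ 9)² + (9+ 7)² + (7-2)²)
  = √(36 + 25 + 144 + 256 + 25)
  = √486 = 22.0454

22.0454


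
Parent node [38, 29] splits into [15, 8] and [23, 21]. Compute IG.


Parent = [38, 29], H_parent = 0.9869
H_left = 0.9321 (n=23), H_right = 0.9985 (n=44)
H_children = (23/67)·0.9321 + (44/67)·0.9985 = 0.9757
IG = 0.9869 - 0.9757 = 0.0112

0.0112


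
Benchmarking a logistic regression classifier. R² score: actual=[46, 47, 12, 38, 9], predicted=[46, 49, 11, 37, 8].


ȳ = 30.4
SS_res = Σ(y-ŷ)² = 7
SS_tot = Σ(y-ȳ)² = 1373.2
R² = 1 - SS_res/SS_tot = 1 - 0.0051 = 0.9949

0.9949


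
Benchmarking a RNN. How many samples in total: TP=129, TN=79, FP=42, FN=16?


Total = TP + TN + FP + FN
= 129 + 79 + 42 + 16
= 266
(Predicted positive: 171, predicted negative: 95)

266


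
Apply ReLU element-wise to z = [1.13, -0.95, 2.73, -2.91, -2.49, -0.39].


ReLU(1.13) = max(0, 1.13) = 1.13
ReLU(-0.95) = max(0, -0.95) = 0.0
ReLU(2.73) = max(0, 2.73) = 2.73
ReLU(-2.91) = max(0, -2.91) = 0.0
ReLU(-2.49) = max(0, -2.49) = 0.0
ReLU(-0.39) = max(0, -0.39) = 0.0
result = [1.13, 0.0, 2.73, 0.0, 0.0, 0.0]

[1.13, 0.0, 2.73, 0.0, 0.0, 0.0]


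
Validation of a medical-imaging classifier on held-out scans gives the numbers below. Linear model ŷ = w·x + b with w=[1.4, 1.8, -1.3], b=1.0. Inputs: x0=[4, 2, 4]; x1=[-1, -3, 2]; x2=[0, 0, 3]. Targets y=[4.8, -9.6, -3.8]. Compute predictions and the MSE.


ŷ0 = (1.4)·(4) + (1.8)·(2) + (-1.3)·(4) + 1.0 = 5.0
ŷ1 = (1.4)·(-1) + (1.8)·(-3) + (-1.3)·(2) + 1.0 = -8.4
ŷ2 = (1.4)·(0) + (1.8)·(0) + (-1.3)·(3) + 1.0 = -2.9
errors² = [0.04, 1.44, 0.81]
MSE = 2.2900/3 = 0.7633

0.7633


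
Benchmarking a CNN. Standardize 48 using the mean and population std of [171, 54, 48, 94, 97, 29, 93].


μ = 83.7143, σ = 43.3251
z = (48 - 83.7143)/43.3251 = -0.8243

-0.8243


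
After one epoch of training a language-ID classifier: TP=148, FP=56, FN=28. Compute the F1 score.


Precision = 148/204 = 0.7255
Recall = 148/176 = 0.8409
F1 = 2·P·R/(P+R) = 2·TP/(2·TP+FP+FN) = 296/(296+56+28) = 296/380 = 0.7789

0.7789


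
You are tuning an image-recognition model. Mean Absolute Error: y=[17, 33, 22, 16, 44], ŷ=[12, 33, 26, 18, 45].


Absolute errors: |17-12|=5, |33-33|=0, |22-26|=4, |16-18|=2, |44-45|=1
Sum = 12
MAE = 12/5 = 12/5

12/5


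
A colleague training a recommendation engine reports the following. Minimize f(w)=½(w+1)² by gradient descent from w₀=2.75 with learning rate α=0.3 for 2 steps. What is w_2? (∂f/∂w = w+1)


step 1: grad = 2.75+1 = 3.75; w = 2.75 - 0.3·(3.75) = 1.625
step 2: grad = 1.625+1 = 2.625; w = 1.625 - 0.3·(2.625) = 0.8375

0.8375


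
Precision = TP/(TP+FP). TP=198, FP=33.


Precision = TP/(TP+FP)
= 198/(198+33)
= 198/231 = 85.71%

85.71%


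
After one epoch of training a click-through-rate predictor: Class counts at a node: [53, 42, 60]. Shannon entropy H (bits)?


Probabilities: [53/155, 42/155, 60/155] ≈ [0.3419, 0.271, 0.3871]
H = -((53/155)·log₂(53/155) + (42/155)·log₂(42/155) + (60/155)·log₂(60/155))
  = 1.5699 bits

1.5699 bits


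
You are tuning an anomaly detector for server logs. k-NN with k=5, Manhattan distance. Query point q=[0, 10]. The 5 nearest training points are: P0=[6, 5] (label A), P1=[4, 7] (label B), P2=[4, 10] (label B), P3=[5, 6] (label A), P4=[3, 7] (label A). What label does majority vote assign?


d(q,P0) = 11  (label A)
d(q,P1) = 7  (label B)
d(q,P2) = 4  (label B)
d(q,P3) = 9  (label A)
d(q,P4) = 6  (label A)
Votes: A=3, B=2
Majority → A

A


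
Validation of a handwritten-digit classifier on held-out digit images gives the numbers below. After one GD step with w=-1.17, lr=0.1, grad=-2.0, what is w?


w_new = w - α·∇
= -1.17 - 0.1·-2.0
= -1.17 + 0.2
= -0.97

-0.97


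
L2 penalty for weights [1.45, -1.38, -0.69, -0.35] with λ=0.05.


‖w‖₂² = (1.45)² + (-1.38)² + (-0.69)² + (-0.35)²
     = 2.1025 + 1.9044 + 0.4761 + 0.1225
     = 4.6055
λ·‖w‖₂² = 0.05·4.6055 = 0.230275

0.230275


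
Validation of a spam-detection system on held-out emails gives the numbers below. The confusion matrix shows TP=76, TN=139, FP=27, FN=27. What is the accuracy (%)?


Accuracy = (TP+TN)/(TP+TN+FP+FN)
= (76+139)/(269)
= 215/269 = 79.93%

79.93%


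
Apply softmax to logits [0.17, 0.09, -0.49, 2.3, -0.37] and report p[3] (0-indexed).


Exponentials: e^0.17=1.1853, e^0.09=1.0942, e^-0.49=0.6126, e^2.3=9.9742, e^-0.37=0.6907
Sum = 13.557
Softmax = [0.0874, 0.0807, 0.0452, 0.7357, 0.051]
p[3] = 9.9742/13.557 = 0.7357

0.7357


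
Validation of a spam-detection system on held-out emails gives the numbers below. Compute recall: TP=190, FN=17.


Recall = TP/(TP+FN)
= 190/(190+17)
= 190/207 = 91.79%

91.79%


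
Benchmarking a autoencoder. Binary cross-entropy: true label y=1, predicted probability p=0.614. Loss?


BCE = -[y·ln(p) + (1-y)·ln(1-p)]
= -1·ln(0.614) - 0
= -ln(0.614) = 0.4878

0.4878


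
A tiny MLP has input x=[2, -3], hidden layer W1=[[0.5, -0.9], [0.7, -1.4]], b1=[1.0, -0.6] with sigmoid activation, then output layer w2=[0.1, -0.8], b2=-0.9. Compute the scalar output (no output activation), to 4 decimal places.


z1[0] = (0.5)·(2) + (-0.9)·(-3) + 1.0 = 4.7
z1[1] = (0.7)·(2) + (-1.4)·(-3) - 0.6 = 5.0
h = sigmoid(z1) = [0.991, 0.9933]
output = (0.1)·(0.991) + (-0.8)·(0.9933) - 0.9 = -1.5955

-1.5955


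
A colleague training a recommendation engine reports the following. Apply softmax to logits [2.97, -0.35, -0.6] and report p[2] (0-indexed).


Exponentials: e^2.97=19.4919, e^-0.35=0.7047, e^-0.6=0.5488
Sum = 20.7454
Softmax = [0.9396, 0.034, 0.0265]
p[2] = 0.5488/20.7454 = 0.0265

0.0265


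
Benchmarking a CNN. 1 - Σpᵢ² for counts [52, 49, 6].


Probabilities: [52/107, 49/107, 6/107] ≈ [0.486, 0.4579, 0.0561]
Σpᵢ² = (2704 + 2401 + 36)/107² = 5141/11449
Gini = 1 - Σpᵢ² = 1 - 5141/11449 = 0.551

0.551


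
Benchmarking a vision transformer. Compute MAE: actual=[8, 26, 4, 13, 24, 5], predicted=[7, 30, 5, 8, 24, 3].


Absolute errors: |8-7|=1, |26-30|=4, |4-5|=1, |13-8|=5, |24-24|=0, |5-3|=2
Sum = 13
MAE = 13/6 = 13/6

13/6


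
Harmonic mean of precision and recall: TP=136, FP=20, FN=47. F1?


Precision = 136/156 = 0.8718
Recall = 136/183 = 0.7432
F1 = 2·P·R/(P+R) = 2·TP/(2·TP+FP+FN) = 272/(272+20+47) = 272/339 = 0.8024

0.8024


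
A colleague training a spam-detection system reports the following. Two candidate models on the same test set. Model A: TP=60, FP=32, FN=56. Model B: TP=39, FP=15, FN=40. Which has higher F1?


Model A: P=60/92=0.6522, R=60/116=0.5172, F1=2PR/(P+R)=2TP/(2TP+FP+FN)=120/208=0.5769
Model B: P=39/54=0.7222, R=39/79=0.4937, F1=2PR/(P+R)=2TP/(2TP+FP+FN)=78/133=0.5865
0.5769 < 0.5865 → Model B

Model B


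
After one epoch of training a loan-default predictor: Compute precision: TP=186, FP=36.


Precision = TP/(TP+FP)
= 186/(186+36)
= 186/222 = 83.78%

83.78%


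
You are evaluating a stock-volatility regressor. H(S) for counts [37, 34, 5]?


Probabilities: [37/76, 34/76, 5/76] ≈ [0.4868, 0.4474, 0.0658]
H = -((37/76)·log₂(37/76) + (34/76)·log₂(34/76) + (5/76)·log₂(5/76))
  = 1.283 bits

1.283 bits


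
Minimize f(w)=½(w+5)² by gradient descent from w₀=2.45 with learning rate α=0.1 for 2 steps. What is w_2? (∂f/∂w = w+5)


step 1: grad = 2.45+5 = 7.45; w = 2.45 - 0.1·(7.45) = 1.705
step 2: grad = 1.705+5 = 6.705; w = 1.705 - 0.1·(6.705) = 1.0345

1.0345


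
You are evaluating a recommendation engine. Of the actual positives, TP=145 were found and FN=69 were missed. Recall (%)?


Recall = TP/(TP+FN)
= 145/(145+69)
= 145/214 = 67.76%

67.76%


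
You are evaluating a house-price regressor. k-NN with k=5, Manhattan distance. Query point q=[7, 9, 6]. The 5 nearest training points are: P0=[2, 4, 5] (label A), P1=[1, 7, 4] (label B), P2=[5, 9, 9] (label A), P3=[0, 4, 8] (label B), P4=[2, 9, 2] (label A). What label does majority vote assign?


d(q,P0) = 11  (label A)
d(q,P1) = 10  (label B)
d(q,P2) = 5  (label A)
d(q,P3) = 14  (label B)
d(q,P4) = 9  (label A)
Votes: A=3, B=2
Majority → A

A


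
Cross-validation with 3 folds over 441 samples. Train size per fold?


Fold size = 441/3 = 147
Training per fold = 441 - 147 = 294

294


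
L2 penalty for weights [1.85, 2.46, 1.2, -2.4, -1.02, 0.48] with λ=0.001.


‖w‖₂² = (1.85)² + (2.46)² + (1.2)² + (-2.4)² + (-1.02)² + (0.48)²
     = 3.4225 + 6.0516 + 1.44 + 5.76 + 1.0404 + 0.2304
     = 17.9449
λ·‖w‖₂² = 0.001·17.9449 = 0.017945

0.017945


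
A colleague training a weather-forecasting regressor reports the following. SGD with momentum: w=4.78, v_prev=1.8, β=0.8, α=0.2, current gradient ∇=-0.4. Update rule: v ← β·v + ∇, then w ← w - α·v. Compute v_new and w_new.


v_new = 0.8·1.8 - 0.4 = 1.44 - 0.4 = 1.04
w_new = 4.78 - 0.2·1.04 = 4.78 - 0.208 = 4.572

v_new=1.04, w_new=4.572


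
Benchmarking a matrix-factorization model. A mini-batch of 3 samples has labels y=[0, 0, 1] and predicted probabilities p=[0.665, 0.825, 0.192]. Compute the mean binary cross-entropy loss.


L[0] = -ln(1-0.665) = -ln(0.335) = 1.0936
L[1] = -ln(1-0.825) = -ln(0.175) = 1.743
L[2] = -ln(0.192) = 1.6503
mean = (1.0936 + 1.743 + 1.6503)/3 = 1.4956

1.4956


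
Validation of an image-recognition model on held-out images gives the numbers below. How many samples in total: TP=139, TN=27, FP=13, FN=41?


Total = TP + TN + FP + FN
= 139 + 27 + 13 + 41
= 220
(Predicted positive: 152, predicted negative: 68)

220


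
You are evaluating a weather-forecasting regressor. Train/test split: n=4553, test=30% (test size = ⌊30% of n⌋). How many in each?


Test = ⌊4553·30/100⌋ = 1365
Train = 4553 - 1365 = 3188

Train: 3188, Test: 1365


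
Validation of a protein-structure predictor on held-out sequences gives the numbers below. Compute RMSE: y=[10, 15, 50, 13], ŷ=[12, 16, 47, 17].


MSE = 30/4 = 7.5
RMSE = √(30/4) = 2.7386

2.7386


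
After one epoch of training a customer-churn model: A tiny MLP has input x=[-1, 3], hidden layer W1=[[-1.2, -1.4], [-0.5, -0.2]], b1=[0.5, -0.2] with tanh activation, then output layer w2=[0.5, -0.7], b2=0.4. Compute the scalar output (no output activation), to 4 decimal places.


z1[0] = (-1.2)·(-1) + (-1.4)·(3) + 0.5 = -2.5
z1[1] = (-0.5)·(-1) + (-0.2)·(3) - 0.2 = -0.3
h = tanh(z1) = [-0.9866, -0.2913]
output = (0.5)·(-0.9866) + (-0.7)·(-0.2913) + 0.4 = 0.1106

0.1106


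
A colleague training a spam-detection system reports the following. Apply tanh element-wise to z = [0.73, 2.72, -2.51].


tanh(0.73) = 0.6231
tanh(2.72) = 0.9914
tanh(-2.51) = -0.9869
result = [0.6231, 0.9914, -0.9869]

[0.6231, 0.9914, -0.9869]


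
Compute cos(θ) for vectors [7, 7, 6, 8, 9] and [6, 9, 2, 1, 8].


A·B = 7·6 + 7·9 + 6·2 + 8·1 + 9·8 = 197
‖A‖ = √279 = 16.7033, ‖B‖ = √186 = 13.6382
cos = 197/(√279·√186) = 197/√51894 = 0.8648

0.8648


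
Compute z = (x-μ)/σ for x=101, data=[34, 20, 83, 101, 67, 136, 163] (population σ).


μ = 86.2857, σ = 47.9336
z = (101 - 86.2857)/47.9336 = 0.307

0.307


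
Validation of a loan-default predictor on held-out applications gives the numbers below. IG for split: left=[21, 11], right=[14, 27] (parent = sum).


Parent = [35, 38], H_parent = 0.9988
H_left = 0.9284 (n=32), H_right = 0.9262 (n=41)
H_children = (32/73)·0.9284 + (41/73)·0.9262 = 0.9272
IG = 0.9988 - 0.9272 = 0.0716

0.0716


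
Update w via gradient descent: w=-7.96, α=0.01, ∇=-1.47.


w_new = w - α·∇
= -7.96 - 0.01·-1.47
= -7.96 + 0.0147
= -7.9453

-7.9453


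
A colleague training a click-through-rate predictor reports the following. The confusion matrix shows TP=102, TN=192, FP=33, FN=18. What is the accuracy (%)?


Accuracy = (TP+TN)/(TP+TN+FP+FN)
= (102+192)/(345)
= 294/345 = 85.22%

85.22%


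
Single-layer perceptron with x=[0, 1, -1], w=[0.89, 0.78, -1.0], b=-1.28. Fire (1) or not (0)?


z = (0)·(0.89) + (1)·(0.78) + (-1)·(-1.0) - 1.28
  = 0.5
step(z) = 1 (z≥0)

1


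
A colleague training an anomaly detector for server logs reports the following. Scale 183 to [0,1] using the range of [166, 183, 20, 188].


min=20, max=188
(183-20)/(188-20) = 163/168 = 0.9702

0.9702


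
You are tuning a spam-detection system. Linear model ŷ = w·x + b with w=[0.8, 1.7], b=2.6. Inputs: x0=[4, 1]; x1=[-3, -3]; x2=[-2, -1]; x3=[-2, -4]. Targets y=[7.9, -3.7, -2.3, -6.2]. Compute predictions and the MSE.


ŷ0 = (0.8)·(4) + (1.7)·(1) + 2.6 = 7.5
ŷ1 = (0.8)·(-3) + (1.7)·(-3) + 2.6 = -4.9
ŷ2 = (0.8)·(-2) + (1.7)·(-1) + 2.6 = -0.7
ŷ3 = (0.8)·(-2) + (1.7)·(-4) + 2.6 = -5.8
errors² = [0.16, 1.44, 2.56, 0.16]
MSE = 4.3200/4 = 1.08

1.08


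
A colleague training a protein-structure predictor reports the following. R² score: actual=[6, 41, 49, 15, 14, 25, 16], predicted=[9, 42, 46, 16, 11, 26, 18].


ȳ = 23.7143
SS_res = Σ(y-ŷ)² = 34
SS_tot = Σ(y-ȳ)² = 1483.43
R² = 1 - SS_res/SS_tot = 1 - 0.0229 = 0.9771

0.9771


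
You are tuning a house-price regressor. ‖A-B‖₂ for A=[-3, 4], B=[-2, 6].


d = √((-3+ 2)² + (4-6)²)
  = √(1 + 4)
  = √5 = 2.2361

2.2361


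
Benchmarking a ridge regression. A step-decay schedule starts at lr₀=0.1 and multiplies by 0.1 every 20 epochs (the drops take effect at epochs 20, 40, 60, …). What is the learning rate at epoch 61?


n_drops = ⌊61/20⌋ = 3
lr = 0.1·0.1^3 = 0.1·0.001 = 0.0001

0.0001


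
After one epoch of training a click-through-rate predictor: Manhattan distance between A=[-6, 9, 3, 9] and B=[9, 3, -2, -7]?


d = |-6-9| + |9-3| + |3+ 2| + |9+ 7|
  = 15 + 6 + 5 + 16
  = 42

42


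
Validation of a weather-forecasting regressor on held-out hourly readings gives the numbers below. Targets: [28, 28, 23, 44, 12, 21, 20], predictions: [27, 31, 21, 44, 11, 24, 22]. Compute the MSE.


Squared errors: (28-27)²=1, (28-31)²=9, (23-21)²=4, (44-44)²=0, (12-11)²=1, (21-24)²=9, (20-22)²=4
Sum = 28
MSE = 28/7 = 4

4


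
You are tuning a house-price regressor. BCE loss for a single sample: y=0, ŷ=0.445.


BCE = -[y·ln(p) + (1-y)·ln(1-p)]
= -0 - 1·ln(1-0.445)
= -ln(0.555) = 0.5888

0.5888


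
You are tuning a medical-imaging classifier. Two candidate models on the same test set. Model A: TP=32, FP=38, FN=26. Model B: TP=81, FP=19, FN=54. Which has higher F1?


Model A: P=32/70=0.4571, R=32/58=0.5517, F1=2PR/(P+R)=2TP/(2TP+FP+FN)=64/128=0.5
Model B: P=81/100=0.81, R=81/135=0.6, F1=2PR/(P+R)=2TP/(2TP+FP+FN)=162/235=0.6894
0.5 < 0.6894 → Model B

Model B


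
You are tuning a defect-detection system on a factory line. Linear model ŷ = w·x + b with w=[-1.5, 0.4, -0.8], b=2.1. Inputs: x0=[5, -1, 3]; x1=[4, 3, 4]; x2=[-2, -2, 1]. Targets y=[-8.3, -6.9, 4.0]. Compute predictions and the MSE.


ŷ0 = (-1.5)·(5) + (0.4)·(-1) + (-0.8)·(3) + 2.1 = -8.2
ŷ1 = (-1.5)·(4) + (0.4)·(3) + (-0.8)·(4) + 2.1 = -5.9
ŷ2 = (-1.5)·(-2) + (0.4)·(-2) + (-0.8)·(1) + 2.1 = 3.5
errors² = [0.01, 1.0, 0.25]
MSE = 1.2600/3 = 0.42

0.42


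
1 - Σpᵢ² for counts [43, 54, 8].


Probabilities: [43/105, 54/105, 8/105] ≈ [0.4095, 0.5143, 0.0762]
Σpᵢ² = (1849 + 2916 + 64)/105² = 4829/11025
Gini = 1 - Σpᵢ² = 1 - 4829/11025 = 0.562

0.562


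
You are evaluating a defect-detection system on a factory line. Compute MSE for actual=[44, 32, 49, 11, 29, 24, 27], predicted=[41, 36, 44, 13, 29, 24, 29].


Squared errors: (44-41)²=9, (32-36)²=16, (49-44)²=25, (11-13)²=4, (29-29)²=0, (24-24)²=0, (27-29)²=4
Sum = 58
MSE = 58/7 = 58/7

58/7


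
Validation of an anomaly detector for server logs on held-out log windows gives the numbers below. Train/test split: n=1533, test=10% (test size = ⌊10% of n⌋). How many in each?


Test = ⌊1533·10/100⌋ = 153
Train = 1533 - 153 = 1380

Train: 1380, Test: 153


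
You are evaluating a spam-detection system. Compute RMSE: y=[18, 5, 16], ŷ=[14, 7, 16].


MSE = 20/3 = 6.6667
RMSE = √(20/3) = 2.582

2.582


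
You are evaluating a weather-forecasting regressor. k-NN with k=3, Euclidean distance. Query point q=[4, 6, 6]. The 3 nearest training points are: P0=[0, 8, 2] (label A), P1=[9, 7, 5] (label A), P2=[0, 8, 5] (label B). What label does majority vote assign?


d(q,P0) = 6.0  (label A)
d(q,P1) = 5.1962  (label A)
d(q,P2) = 4.5826  (label B)
Votes: A=2, B=1
Majority → A

A


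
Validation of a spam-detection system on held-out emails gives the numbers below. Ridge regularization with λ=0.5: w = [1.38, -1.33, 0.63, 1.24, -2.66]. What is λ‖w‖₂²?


‖w‖₂² = (1.38)² + (-1.33)² + (0.63)² + (1.24)² + (-2.66)²
     = 1.9044 + 1.7689 + 0.3969 + 1.5376 + 7.0756
     = 12.6834
λ·‖w‖₂² = 0.5·12.6834 = 6.3417

6.3417


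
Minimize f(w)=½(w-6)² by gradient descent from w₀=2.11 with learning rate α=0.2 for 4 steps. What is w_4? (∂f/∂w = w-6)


step 1: grad = 2.11-6 = -3.89; w = 2.11 - 0.2·(-3.89) = 2.888
step 2: grad = 2.888-6 = -3.112; w = 2.888 - 0.2·(-3.112) = 3.5104
step 3: grad = 3.5104-6 = -2.4896; w = 3.5104 - 0.2·(-2.4896) = 4.00832
step 4: grad = 4.00832-6 = -1.99168; w = 4.00832 - 0.2·(-1.99168) = 4.406656

4.406656


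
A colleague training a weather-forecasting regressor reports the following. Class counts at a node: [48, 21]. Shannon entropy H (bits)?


Probabilities: [48/69, 21/69] ≈ [0.6957, 0.3043]
H = -((48/69)·log₂(48/69) + (21/69)·log₂(21/69))
  = 0.8865 bits

0.8865 bits


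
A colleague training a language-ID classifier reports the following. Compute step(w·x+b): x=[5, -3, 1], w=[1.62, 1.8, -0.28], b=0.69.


z = (5)·(1.62) + (-3)·(1.8) + (1)·(-0.28) + 0.69
  = 3.11
step(z) = 1 (z≥0)

1


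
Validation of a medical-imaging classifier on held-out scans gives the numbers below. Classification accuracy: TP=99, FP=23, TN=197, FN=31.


Accuracy = (TP+TN)/(TP+TN+FP+FN)
= (99+197)/(350)
= 296/350 = 84.57%

84.57%


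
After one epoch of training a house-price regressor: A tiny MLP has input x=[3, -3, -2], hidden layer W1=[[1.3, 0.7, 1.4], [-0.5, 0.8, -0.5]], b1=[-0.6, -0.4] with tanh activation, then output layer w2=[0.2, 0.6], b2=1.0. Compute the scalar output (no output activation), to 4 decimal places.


z1[0] = (1.3)·(3) + (0.7)·(-3) + (1.4)·(-2) - 0.6 = -1.6
z1[1] = (-0.5)·(3) + (0.8)·(-3) + (-0.5)·(-2) - 0.4 = -3.3
h = tanh(z1) = [-0.9217, -0.9973]
output = (0.2)·(-0.9217) + (0.6)·(-0.9973) + 1.0 = 0.2173

0.2173


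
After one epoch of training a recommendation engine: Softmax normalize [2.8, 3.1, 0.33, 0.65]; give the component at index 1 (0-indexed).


Exponentials: e^2.8=16.4446, e^3.1=22.198, e^0.33=1.391, e^0.65=1.9155
Sum = 41.9491
Softmax = [0.392, 0.5292, 0.0332, 0.0457]
p[1] = 22.198/41.9491 = 0.5292

0.5292


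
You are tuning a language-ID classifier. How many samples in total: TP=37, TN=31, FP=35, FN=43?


Total = TP + TN + FP + FN
= 37 + 31 + 35 + 43
= 146
(Predicted positive: 72, predicted negative: 74)

146


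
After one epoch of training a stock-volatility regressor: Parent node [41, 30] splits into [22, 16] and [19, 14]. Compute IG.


Parent = [41, 30], H_parent = 0.9826
H_left = 0.9819 (n=38), H_right = 0.9834 (n=33)
H_children = (38/71)·0.9819 + (33/71)·0.9834 = 0.9826
IG = 0.9826 - 0.9826 = 0.0

0.0


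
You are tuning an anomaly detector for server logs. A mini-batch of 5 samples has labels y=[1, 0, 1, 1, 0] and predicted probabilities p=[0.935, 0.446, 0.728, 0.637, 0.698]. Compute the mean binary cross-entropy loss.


L[0] = -ln(0.935) = 0.0672
L[1] = -ln(1-0.446) = -ln(0.554) = 0.5906
L[2] = -ln(0.728) = 0.3175
L[3] = -ln(0.637) = 0.451
L[4] = -ln(1-0.698) = -ln(0.302) = 1.1973
mean = (0.0672 + 0.5906 + 0.3175 + 0.451 + 1.1973)/5 = 0.5247

0.5247


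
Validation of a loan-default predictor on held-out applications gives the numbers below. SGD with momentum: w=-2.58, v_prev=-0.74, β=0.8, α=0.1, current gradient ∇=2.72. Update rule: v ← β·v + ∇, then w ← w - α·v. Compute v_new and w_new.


v_new = 0.8·-0.74 + 2.72 = -0.592 + 2.72 = 2.128
w_new = -2.58 - 0.1·2.128 = -2.58 - 0.2128 = -2.7928

v_new=2.128, w_new=-2.7928


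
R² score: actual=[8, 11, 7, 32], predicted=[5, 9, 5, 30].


ȳ = 14.5
SS_res = Σ(y-ŷ)² = 21
SS_tot = Σ(y-ȳ)² = 417
R² = 1 - SS_res/SS_tot = 1 - 0.0504 = 0.9496

0.9496


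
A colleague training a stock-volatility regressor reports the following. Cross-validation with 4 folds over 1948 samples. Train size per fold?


Fold size = 1948/4 = 487
Training per fold = 1948 - 487 = 1461

1461


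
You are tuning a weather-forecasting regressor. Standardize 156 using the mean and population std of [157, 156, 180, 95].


μ = 147, σ = 31.5198
z = (156 - 147)/31.5198 = 0.2855

0.2855


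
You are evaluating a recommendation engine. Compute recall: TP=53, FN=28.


Recall = TP/(TP+FN)
= 53/(53+28)
= 53/81 = 65.43%

65.43%


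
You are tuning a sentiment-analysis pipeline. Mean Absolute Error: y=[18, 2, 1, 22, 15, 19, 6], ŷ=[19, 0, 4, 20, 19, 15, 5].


Absolute errors: |18-19|=1, |2-0|=2, |1-4|=3, |22-20|=2, |15-19|=4, |19-15|=4, |6-5|=1
Sum = 17
MAE = 17/7 = 17/7

17/7


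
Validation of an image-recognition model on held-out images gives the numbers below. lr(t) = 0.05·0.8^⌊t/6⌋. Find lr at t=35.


n_drops = ⌊35/6⌋ = 5
lr = 0.05·0.8^5 = 0.05·0.32768 = 0.016384

0.016384


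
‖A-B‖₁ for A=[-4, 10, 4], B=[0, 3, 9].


d = |-4-0| + |10-3| + |4-9|
  = 4 + 7 + 5
  = 16

16


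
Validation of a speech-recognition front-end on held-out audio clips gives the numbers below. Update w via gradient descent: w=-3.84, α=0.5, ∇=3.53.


w_new = w - α·∇
= -3.84 - 0.5·3.53
= -3.84 - 1.765
= -5.605

-5.605


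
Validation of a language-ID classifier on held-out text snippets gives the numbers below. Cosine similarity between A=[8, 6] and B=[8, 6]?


A·B = 8·8 + 6·6 = 100
‖A‖ = √100 = 10, ‖B‖ = √100 = 10
cos = 100/(√100·√100) = 100/√10000 = 1.0

1.0


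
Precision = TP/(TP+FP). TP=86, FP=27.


Precision = TP/(TP+FP)
= 86/(86+27)
= 86/113 = 76.11%

76.11%


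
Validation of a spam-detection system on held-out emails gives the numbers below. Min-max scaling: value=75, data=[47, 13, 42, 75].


min=13, max=75
(75-13)/(75-13) = 62/62 = 1.0

1.0


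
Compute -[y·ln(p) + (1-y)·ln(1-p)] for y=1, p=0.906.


BCE = -[y·ln(p) + (1-y)·ln(1-p)]
= -1·ln(0.906) - 0
= -ln(0.906) = 0.0987

0.0987


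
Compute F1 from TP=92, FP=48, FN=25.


Precision = 92/140 = 0.6571
Recall = 92/117 = 0.7863
F1 = 2·P·R/(P+R) = 2·TP/(2·TP+FP+FN) = 184/(184+48+25) = 184/257 = 0.716

0.716


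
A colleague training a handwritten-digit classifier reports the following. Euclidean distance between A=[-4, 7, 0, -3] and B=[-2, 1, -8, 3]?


d = √((-4+ 2)² + (7-1)² + (0+ 8)² + (-3-3)²)
  = √(4 + 36 + 64 + 36)
  = √140 = 11.8322

11.8322


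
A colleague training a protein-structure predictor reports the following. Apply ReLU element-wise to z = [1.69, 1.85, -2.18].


ReLU(1.69) = max(0, 1.69) = 1.69
ReLU(1.85) = max(0, 1.85) = 1.85
ReLU(-2.18) = max(0, -2.18) = 0.0
result = [1.69, 1.85, 0.0]

[1.69, 1.85, 0.0]


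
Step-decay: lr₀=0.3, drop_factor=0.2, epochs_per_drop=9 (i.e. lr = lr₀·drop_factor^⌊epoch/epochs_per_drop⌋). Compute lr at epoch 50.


n_drops = ⌊50/9⌋ = 5
lr = 0.3·0.2^5 = 0.3·0.00032 = 0.000096

0.000096


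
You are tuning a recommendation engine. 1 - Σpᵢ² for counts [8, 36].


Probabilities: [8/44, 36/44] ≈ [0.1818, 0.8182]
Σpᵢ² = (64 + 1296)/44² = 1360/1936
Gini = 1 - Σpᵢ² = 1 - 1360/1936 = 0.2975

0.2975


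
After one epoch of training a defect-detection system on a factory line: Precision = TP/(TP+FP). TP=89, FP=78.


Precision = TP/(TP+FP)
= 89/(89+78)
= 89/167 = 53.29%

53.29%


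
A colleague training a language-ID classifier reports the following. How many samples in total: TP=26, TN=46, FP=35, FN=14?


Total = TP + TN + FP + FN
= 26 + 46 + 35 + 14
= 121
(Predicted positive: 61, predicted negative: 60)

121


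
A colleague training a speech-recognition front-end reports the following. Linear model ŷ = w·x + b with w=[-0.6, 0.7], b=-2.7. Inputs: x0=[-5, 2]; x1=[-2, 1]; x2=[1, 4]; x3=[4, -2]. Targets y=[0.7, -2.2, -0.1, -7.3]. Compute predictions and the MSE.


ŷ0 = (-0.6)·(-5) + (0.7)·(2) - 2.7 = 1.7
ŷ1 = (-0.6)·(-2) + (0.7)·(1) - 2.7 = -0.8
ŷ2 = (-0.6)·(1) + (0.7)·(4) - 2.7 = -0.5
ŷ3 = (-0.6)·(4) + (0.7)·(-2) - 2.7 = -6.5
errors² = [1.0, 1.96, 0.16, 0.64]
MSE = 3.7600/4 = 0.94

0.94


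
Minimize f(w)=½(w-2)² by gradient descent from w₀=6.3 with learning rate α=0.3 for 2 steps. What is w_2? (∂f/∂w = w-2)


step 1: grad = 6.3-2 = 4.3; w = 6.3 - 0.3·(4.3) = 5.01
step 2: grad = 5.01-2 = 3.01; w = 5.01 - 0.3·(3.01) = 4.107

4.107


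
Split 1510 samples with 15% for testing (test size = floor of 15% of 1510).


Test = ⌊1510·15/100⌋ = 226
Train = 1510 - 226 = 1284

Train: 1284, Test: 226


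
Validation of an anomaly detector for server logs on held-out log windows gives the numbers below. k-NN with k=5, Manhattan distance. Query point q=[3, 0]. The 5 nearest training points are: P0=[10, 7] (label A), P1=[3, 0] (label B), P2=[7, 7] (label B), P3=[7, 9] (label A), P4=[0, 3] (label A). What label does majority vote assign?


d(q,P0) = 14  (label A)
d(q,P1) = 0  (label B)
d(q,P2) = 11  (label B)
d(q,P3) = 13  (label A)
d(q,P4) = 6  (label A)
Votes: A=3, B=2
Majority → A

A


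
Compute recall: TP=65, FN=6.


Recall = TP/(TP+FN)
= 65/(65+6)
= 65/71 = 91.55%

91.55%


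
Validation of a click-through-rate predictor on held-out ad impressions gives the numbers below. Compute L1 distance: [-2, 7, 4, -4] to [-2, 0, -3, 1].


d = |-2+ 2| + |7-0| + |4+ 3| + |-4-1|
  = 0 + 7 + 7 + 5
  = 19

19


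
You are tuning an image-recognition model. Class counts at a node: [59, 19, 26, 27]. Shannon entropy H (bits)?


Probabilities: [59/131, 19/131, 26/131, 27/131] ≈ [0.4504, 0.145, 0.1985, 0.2061]
H = -((59/131)·log₂(59/131) + (19/131)·log₂(19/131) + (26/131)·log₂(26/131) + (27/131)·log₂(27/131))
  = 1.855 bits

1.855 bits


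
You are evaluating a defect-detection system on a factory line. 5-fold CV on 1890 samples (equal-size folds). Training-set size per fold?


Fold size = 1890/5 = 378
Training per fold = 1890 - 378 = 1512

1512


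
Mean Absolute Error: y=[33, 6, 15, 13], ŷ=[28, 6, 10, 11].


Absolute errors: |33-28|=5, |6-6|=0, |15-10|=5, |13-11|=2
Sum = 12
MAE = 12/4 = 3

3


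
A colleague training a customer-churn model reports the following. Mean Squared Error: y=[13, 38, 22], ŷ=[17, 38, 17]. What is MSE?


Squared errors: (13-17)²=16, (38-38)²=0, (22-17)²=25
Sum = 41
MSE = 41/3 = 41/3

41/3


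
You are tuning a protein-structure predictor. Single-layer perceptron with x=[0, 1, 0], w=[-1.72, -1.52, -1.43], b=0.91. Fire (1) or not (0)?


z = (0)·(-1.72) + (1)·(-1.52) + (0)·(-1.43) + 0.91
  = -0.61
step(z) = 0 (z<0)

0


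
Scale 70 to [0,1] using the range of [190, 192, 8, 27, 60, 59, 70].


min=8, max=192
(70-8)/(192-8) = 62/184 = 0.337

0.337
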